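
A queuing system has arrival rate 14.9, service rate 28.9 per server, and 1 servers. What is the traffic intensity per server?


rho = lambda / (c * mu) = 14.9 / (1 * 28.9) = 0.5156

0.5156


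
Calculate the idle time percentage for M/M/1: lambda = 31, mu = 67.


Idle fraction = (1 - rho) * 100 = (1 - 31/67) * 100 = 53.7%

53.7%


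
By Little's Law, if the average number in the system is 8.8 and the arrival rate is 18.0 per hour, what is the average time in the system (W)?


W = L / lambda = 8.8 / 18.0 = 0.4889 hours

0.4889 hours


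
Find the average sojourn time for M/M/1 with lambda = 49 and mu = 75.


W = 1/(mu - lambda) = 1/(75 - 49) = 0.0385 hours

0.0385 hours


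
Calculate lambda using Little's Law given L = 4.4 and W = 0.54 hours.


lambda = L / W = 4.4 / 0.54 = 8.15 per hour

8.15 per hour


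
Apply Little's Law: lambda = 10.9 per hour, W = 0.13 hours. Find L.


L = lambda * W = 10.9 * 0.13 = 1.42

1.42


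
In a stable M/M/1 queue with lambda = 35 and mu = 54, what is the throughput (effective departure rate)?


For a stable queue (lambda < mu), throughput = lambda = 35 per hour

35 per hour


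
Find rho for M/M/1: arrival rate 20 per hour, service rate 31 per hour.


rho = lambda/mu = 20/31 = 0.6452

0.6452


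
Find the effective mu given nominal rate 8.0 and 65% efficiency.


Effective rate = mu * efficiency = 8.0 * 0.65 = 5.2 per hour

5.2 per hour


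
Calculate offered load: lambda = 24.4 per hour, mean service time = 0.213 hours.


Offered load a = lambda * E[S] = 24.4 * 0.213 = 5.2 Erlangs

5.2 Erlangs


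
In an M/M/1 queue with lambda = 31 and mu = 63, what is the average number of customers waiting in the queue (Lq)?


rho = 31/63; Lq = rho^2/(1-rho) = 0.48

0.48


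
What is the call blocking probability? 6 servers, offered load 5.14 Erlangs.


B(N,A) = (A^N/N!) / sum(A^k/k!, k=0..N) with N=6, A=5.14 = 0.2023

0.2023


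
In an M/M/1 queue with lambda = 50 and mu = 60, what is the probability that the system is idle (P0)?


P0 = 1 - rho = 1 - 50/60 = 0.1667

0.1667


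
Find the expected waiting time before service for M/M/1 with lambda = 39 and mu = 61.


rho = 39/61; Wq = rho/(mu - lambda) = 0.0291 hours

0.0291 hours


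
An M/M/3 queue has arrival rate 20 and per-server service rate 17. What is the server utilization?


rho = lambda/(c*mu) = 20/(3*17) = 0.3922

0.3922


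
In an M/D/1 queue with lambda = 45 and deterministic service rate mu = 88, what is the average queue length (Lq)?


M/D/1: Lq = rho^2 / (2*(1-rho)) where rho = 45/88; Lq = 0.27

0.27


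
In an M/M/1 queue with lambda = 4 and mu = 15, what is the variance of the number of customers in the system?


rho = 4/15; Var(N) = rho/(1-rho)^2 = 0.5

0.5


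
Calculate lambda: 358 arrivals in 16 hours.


lambda = total arrivals / time = 358 / 16 = 22.38 per hour

22.38 per hour


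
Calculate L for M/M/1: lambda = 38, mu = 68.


rho = 38/68; L = rho/(1-rho) = 1.27

1.27


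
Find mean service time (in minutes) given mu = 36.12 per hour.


Mean service time = 60/mu = 60/36.12 = 1.66 minutes

1.66 minutes


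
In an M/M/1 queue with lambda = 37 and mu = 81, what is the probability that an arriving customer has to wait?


P(wait) = rho = lambda/mu = 37/81 = 0.4568

0.4568


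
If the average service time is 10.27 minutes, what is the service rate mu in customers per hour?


mu = 60 / avg_service_time = 60 / 10.27 = 5.84 per hour

5.84 per hour


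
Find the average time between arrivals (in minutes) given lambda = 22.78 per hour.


Mean interarrival time = 60/lambda = 60/22.78 = 2.63 minutes

2.63 minutes


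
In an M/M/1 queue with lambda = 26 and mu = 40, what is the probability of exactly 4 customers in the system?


rho = 26/40; P(n) = (1-rho)*rho^n = (1-26/40)*(26/40)^4 = 0.0625

0.0625


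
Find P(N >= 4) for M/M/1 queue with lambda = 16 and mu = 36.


P(N >= 4) = rho^4 = (16/36)^4 = 0.039

0.039


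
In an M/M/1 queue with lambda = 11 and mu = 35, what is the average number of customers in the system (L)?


rho = 11/35; L = rho/(1-rho) = 0.46

0.46


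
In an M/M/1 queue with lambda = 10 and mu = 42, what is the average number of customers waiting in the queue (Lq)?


rho = 10/42; Lq = rho^2/(1-rho) = 0.07

0.07


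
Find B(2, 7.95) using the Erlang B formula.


B(N,A) = (A^N/N!) / sum(A^k/k!, k=0..N) with N=2, A=7.95 = 0.7793

0.7793


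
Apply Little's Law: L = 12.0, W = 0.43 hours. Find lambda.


lambda = L / W = 12.0 / 0.43 = 27.91 per hour

27.91 per hour


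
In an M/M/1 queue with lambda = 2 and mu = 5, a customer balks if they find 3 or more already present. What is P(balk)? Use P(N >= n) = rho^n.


P(N >= 3) = rho^3 = (2/5)^3 = 0.064

0.064


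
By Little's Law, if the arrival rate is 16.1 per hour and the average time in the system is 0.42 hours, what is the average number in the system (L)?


L = lambda * W = 16.1 * 0.42 = 6.76

6.76


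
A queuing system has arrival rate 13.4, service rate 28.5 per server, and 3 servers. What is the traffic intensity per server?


rho = lambda / (c * mu) = 13.4 / (3 * 28.5) = 0.1567

0.1567


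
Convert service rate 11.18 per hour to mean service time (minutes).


Mean service time = 60/mu = 60/11.18 = 5.37 minutes

5.37 minutes


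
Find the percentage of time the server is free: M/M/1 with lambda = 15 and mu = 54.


Idle fraction = (1 - rho) * 100 = (1 - 15/54) * 100 = 72.2%

72.2%


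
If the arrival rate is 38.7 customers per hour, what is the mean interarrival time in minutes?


Mean interarrival time = 60/lambda = 60/38.7 = 1.55 minutes

1.55 minutes


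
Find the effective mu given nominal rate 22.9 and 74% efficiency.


Effective rate = mu * efficiency = 22.9 * 0.74 = 16.95 per hour

16.95 per hour


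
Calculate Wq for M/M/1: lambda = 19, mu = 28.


rho = 19/28; Wq = rho/(mu - lambda) = 0.0754 hours

0.0754 hours


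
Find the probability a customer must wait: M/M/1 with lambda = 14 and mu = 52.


P(wait) = rho = lambda/mu = 14/52 = 0.2692

0.2692


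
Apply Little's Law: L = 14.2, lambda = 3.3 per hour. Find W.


W = L / lambda = 14.2 / 3.3 = 4.303 hours

4.303 hours


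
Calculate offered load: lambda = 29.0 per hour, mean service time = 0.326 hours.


Offered load a = lambda * E[S] = 29.0 * 0.326 = 9.45 Erlangs

9.45 Erlangs


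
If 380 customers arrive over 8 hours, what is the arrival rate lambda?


lambda = total arrivals / time = 380 / 8 = 47.5 per hour

47.5 per hour


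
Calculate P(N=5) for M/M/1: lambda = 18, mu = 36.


rho = 18/36; P(n) = (1-rho)*rho^n = (1-18/36)*(18/36)^5 = 0.0156

0.0156


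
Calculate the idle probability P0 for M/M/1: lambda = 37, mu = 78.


P0 = 1 - rho = 1 - 37/78 = 0.5256

0.5256


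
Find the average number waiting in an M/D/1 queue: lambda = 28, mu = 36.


M/D/1: Lq = rho^2 / (2*(1-rho)) where rho = 28/36; Lq = 1.36

1.36


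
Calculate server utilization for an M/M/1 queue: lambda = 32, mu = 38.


rho = lambda/mu = 32/38 = 0.8421

0.8421


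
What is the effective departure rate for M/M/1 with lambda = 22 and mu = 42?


For a stable queue (lambda < mu), throughput = lambda = 22 per hour

22 per hour


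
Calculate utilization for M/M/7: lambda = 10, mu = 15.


rho = lambda/(c*mu) = 10/(7*15) = 0.0952

0.0952


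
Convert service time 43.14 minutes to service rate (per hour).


mu = 60 / avg_service_time = 60 / 43.14 = 1.39 per hour

1.39 per hour


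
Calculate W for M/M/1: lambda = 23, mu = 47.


W = 1/(mu - lambda) = 1/(47 - 23) = 0.0417 hours

0.0417 hours


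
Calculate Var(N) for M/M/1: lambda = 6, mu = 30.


rho = 6/30; Var(N) = rho/(1-rho)^2 = 0.31

0.31


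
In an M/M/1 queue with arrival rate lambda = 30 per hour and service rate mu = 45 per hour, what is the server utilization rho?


rho = lambda/mu = 30/45 = 0.6667

0.6667


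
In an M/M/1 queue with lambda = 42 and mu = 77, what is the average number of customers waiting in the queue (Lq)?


rho = 42/77; Lq = rho^2/(1-rho) = 0.65

0.65


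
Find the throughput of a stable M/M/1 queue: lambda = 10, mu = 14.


For a stable queue (lambda < mu), throughput = lambda = 10 per hour

10 per hour


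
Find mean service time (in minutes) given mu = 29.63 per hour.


Mean service time = 60/mu = 60/29.63 = 2.02 minutes

2.02 minutes


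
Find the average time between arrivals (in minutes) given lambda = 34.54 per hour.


Mean interarrival time = 60/lambda = 60/34.54 = 1.74 minutes

1.74 minutes


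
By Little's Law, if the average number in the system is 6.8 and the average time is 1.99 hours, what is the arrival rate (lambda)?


lambda = L / W = 6.8 / 1.99 = 3.42 per hour

3.42 per hour


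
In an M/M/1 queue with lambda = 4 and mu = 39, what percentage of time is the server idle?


Idle fraction = (1 - rho) * 100 = (1 - 4/39) * 100 = 89.7%

89.7%


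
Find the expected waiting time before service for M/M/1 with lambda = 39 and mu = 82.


rho = 39/82; Wq = rho/(mu - lambda) = 0.0111 hours

0.0111 hours


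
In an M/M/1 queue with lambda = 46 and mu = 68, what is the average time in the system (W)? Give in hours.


W = 1/(mu - lambda) = 1/(68 - 46) = 0.0455 hours

0.0455 hours


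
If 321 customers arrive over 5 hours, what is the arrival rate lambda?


lambda = total arrivals / time = 321 / 5 = 64.2 per hour

64.2 per hour


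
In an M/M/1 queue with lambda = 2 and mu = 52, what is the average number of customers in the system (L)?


rho = 2/52; L = rho/(1-rho) = 0.04

0.04


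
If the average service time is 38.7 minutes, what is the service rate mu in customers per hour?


mu = 60 / avg_service_time = 60 / 38.7 = 1.55 per hour

1.55 per hour


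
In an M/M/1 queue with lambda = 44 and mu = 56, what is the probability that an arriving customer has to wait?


P(wait) = rho = lambda/mu = 44/56 = 0.7857

0.7857


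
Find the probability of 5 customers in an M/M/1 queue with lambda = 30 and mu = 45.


rho = 30/45; P(n) = (1-rho)*rho^n = (1-30/45)*(30/45)^5 = 0.0439

0.0439


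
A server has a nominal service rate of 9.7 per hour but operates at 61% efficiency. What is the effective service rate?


Effective rate = mu * efficiency = 9.7 * 0.61 = 5.92 per hour

5.92 per hour


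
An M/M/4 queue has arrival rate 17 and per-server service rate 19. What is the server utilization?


rho = lambda/(c*mu) = 17/(4*19) = 0.2237

0.2237


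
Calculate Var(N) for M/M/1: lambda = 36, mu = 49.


rho = 36/49; Var(N) = rho/(1-rho)^2 = 10.44

10.44


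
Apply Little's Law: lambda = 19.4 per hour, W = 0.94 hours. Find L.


L = lambda * W = 19.4 * 0.94 = 18.24

18.24


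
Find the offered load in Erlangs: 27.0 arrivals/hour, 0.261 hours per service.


Offered load a = lambda * E[S] = 27.0 * 0.261 = 7.05 Erlangs

7.05 Erlangs


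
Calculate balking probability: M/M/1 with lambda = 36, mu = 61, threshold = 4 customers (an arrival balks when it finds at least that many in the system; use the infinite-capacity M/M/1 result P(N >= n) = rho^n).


P(N >= 4) = rho^4 = (36/61)^4 = 0.1213

0.1213


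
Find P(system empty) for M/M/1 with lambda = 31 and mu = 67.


P0 = 1 - rho = 1 - 31/67 = 0.5373

0.5373


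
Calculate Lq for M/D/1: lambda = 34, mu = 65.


M/D/1: Lq = rho^2 / (2*(1-rho)) where rho = 34/65; Lq = 0.29

0.29


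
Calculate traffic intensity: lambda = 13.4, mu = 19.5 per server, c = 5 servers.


rho = lambda / (c * mu) = 13.4 / (5 * 19.5) = 0.1374

0.1374


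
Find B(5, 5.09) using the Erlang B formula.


B(N,A) = (A^N/N!) / sum(A^k/k!, k=0..N) with N=5, A=5.09 = 0.2921

0.2921


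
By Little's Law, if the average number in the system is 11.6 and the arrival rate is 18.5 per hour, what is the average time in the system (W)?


W = L / lambda = 11.6 / 18.5 = 0.627 hours

0.627 hours


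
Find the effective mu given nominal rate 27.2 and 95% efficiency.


Effective rate = mu * efficiency = 27.2 * 0.95 = 25.84 per hour

25.84 per hour


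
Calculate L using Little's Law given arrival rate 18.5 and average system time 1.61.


L = lambda * W = 18.5 * 1.61 = 29.79

29.79


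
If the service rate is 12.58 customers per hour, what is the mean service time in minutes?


Mean service time = 60/mu = 60/12.58 = 4.77 minutes

4.77 minutes


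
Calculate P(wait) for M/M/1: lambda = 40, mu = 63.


P(wait) = rho = lambda/mu = 40/63 = 0.6349

0.6349


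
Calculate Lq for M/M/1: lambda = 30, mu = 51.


rho = 30/51; Lq = rho^2/(1-rho) = 0.84

0.84


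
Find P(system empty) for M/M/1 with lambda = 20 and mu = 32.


P0 = 1 - rho = 1 - 20/32 = 0.375

0.375


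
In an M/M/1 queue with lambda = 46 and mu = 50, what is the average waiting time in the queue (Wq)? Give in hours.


rho = 46/50; Wq = rho/(mu - lambda) = 0.23 hours

0.23 hours


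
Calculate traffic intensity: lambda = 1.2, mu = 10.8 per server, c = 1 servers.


rho = lambda / (c * mu) = 1.2 / (1 * 10.8) = 0.1111

0.1111


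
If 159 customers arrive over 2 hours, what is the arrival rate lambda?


lambda = total arrivals / time = 159 / 2 = 79.5 per hour

79.5 per hour


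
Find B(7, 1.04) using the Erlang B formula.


B(N,A) = (A^N/N!) / sum(A^k/k!, k=0..N) with N=7, A=1.04 = 0.0001

0.0001


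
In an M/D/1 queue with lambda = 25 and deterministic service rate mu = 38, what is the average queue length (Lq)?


M/D/1: Lq = rho^2 / (2*(1-rho)) where rho = 25/38; Lq = 0.63

0.63


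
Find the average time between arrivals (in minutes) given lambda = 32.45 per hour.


Mean interarrival time = 60/lambda = 60/32.45 = 1.85 minutes

1.85 minutes


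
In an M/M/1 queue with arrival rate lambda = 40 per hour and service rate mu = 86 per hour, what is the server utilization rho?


rho = lambda/mu = 40/86 = 0.4651

0.4651


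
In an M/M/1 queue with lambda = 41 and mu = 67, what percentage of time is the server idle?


Idle fraction = (1 - rho) * 100 = (1 - 41/67) * 100 = 38.8%

38.8%


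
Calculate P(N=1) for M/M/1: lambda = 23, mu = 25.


rho = 23/25; P(n) = (1-rho)*rho^n = (1-23/25)*(23/25)^1 = 0.0736

0.0736


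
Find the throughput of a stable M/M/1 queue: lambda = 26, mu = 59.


For a stable queue (lambda < mu), throughput = lambda = 26 per hour

26 per hour


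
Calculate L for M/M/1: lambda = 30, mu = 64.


rho = 30/64; L = rho/(1-rho) = 0.88

0.88


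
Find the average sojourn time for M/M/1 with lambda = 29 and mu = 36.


W = 1/(mu - lambda) = 1/(36 - 29) = 0.1429 hours

0.1429 hours


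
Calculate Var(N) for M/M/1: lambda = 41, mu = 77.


rho = 41/77; Var(N) = rho/(1-rho)^2 = 2.44

2.44


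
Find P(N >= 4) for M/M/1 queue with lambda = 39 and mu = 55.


P(N >= 4) = rho^4 = (39/55)^4 = 0.2528

0.2528


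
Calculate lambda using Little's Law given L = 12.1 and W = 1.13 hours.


lambda = L / W = 12.1 / 1.13 = 10.71 per hour

10.71 per hour


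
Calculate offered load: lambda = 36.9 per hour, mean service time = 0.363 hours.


Offered load a = lambda * E[S] = 36.9 * 0.363 = 13.39 Erlangs

13.39 Erlangs


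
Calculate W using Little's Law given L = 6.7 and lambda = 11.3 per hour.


W = L / lambda = 6.7 / 11.3 = 0.5929 hours

0.5929 hours


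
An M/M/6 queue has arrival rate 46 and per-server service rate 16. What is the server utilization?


rho = lambda/(c*mu) = 46/(6*16) = 0.4792

0.4792


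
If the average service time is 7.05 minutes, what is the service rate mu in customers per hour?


mu = 60 / avg_service_time = 60 / 7.05 = 8.51 per hour

8.51 per hour


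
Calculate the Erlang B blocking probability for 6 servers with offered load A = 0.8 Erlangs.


B(N,A) = (A^N/N!) / sum(A^k/k!, k=0..N) with N=6, A=0.8 = 0.0002

0.0002


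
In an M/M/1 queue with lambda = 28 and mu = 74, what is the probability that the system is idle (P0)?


P0 = 1 - rho = 1 - 28/74 = 0.6216

0.6216


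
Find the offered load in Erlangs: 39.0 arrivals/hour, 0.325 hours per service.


Offered load a = lambda * E[S] = 39.0 * 0.325 = 12.68 Erlangs

12.68 Erlangs


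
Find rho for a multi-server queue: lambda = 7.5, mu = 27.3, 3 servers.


rho = lambda / (c * mu) = 7.5 / (3 * 27.3) = 0.0916

0.0916


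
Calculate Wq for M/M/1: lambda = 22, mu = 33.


rho = 22/33; Wq = rho/(mu - lambda) = 0.0606 hours

0.0606 hours


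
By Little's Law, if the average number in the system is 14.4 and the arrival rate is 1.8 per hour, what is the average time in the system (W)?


W = L / lambda = 14.4 / 1.8 = 8.0 hours

8.0 hours


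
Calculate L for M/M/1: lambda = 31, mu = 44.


rho = 31/44; L = rho/(1-rho) = 2.38

2.38


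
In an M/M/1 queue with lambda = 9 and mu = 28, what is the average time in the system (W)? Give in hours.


W = 1/(mu - lambda) = 1/(28 - 9) = 0.0526 hours

0.0526 hours


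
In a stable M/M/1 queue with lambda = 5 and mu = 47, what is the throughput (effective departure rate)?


For a stable queue (lambda < mu), throughput = lambda = 5 per hour

5 per hour


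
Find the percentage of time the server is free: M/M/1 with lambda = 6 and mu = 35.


Idle fraction = (1 - rho) * 100 = (1 - 6/35) * 100 = 82.9%

82.9%


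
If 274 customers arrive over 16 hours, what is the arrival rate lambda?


lambda = total arrivals / time = 274 / 16 = 17.13 per hour

17.13 per hour


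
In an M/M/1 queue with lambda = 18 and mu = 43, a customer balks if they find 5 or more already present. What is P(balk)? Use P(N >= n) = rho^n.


P(N >= 5) = rho^5 = (18/43)^5 = 0.0129

0.0129


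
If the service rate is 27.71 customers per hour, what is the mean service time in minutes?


Mean service time = 60/mu = 60/27.71 = 2.17 minutes

2.17 minutes


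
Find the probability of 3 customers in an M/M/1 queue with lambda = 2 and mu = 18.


rho = 2/18; P(n) = (1-rho)*rho^n = (1-2/18)*(2/18)^3 = 0.0012

0.0012


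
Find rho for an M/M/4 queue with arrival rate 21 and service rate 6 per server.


rho = lambda/(c*mu) = 21/(4*6) = 0.875

0.875


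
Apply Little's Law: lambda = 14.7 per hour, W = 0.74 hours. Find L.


L = lambda * W = 14.7 * 0.74 = 10.88

10.88


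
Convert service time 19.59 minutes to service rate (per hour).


mu = 60 / avg_service_time = 60 / 19.59 = 3.06 per hour

3.06 per hour


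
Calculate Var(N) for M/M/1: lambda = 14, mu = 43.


rho = 14/43; Var(N) = rho/(1-rho)^2 = 0.72

0.72


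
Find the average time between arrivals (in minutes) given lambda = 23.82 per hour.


Mean interarrival time = 60/lambda = 60/23.82 = 2.52 minutes

2.52 minutes


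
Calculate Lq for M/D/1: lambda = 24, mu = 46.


M/D/1: Lq = rho^2 / (2*(1-rho)) where rho = 24/46; Lq = 0.28

0.28


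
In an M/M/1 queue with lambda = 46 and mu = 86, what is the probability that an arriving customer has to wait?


P(wait) = rho = lambda/mu = 46/86 = 0.5349

0.5349


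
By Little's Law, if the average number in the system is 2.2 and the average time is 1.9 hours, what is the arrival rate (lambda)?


lambda = L / W = 2.2 / 1.9 = 1.16 per hour

1.16 per hour


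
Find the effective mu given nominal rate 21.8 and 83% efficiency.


Effective rate = mu * efficiency = 21.8 * 0.83 = 18.09 per hour

18.09 per hour


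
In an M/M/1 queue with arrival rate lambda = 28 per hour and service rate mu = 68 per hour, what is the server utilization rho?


rho = lambda/mu = 28/68 = 0.4118

0.4118


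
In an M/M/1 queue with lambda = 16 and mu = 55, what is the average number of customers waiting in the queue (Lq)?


rho = 16/55; Lq = rho^2/(1-rho) = 0.12

0.12


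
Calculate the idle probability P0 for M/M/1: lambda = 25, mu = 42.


P0 = 1 - rho = 1 - 25/42 = 0.4048

0.4048


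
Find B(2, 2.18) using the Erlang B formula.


B(N,A) = (A^N/N!) / sum(A^k/k!, k=0..N) with N=2, A=2.18 = 0.4277

0.4277


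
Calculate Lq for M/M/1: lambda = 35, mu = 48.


rho = 35/48; Lq = rho^2/(1-rho) = 1.96

1.96


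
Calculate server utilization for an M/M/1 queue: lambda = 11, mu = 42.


rho = lambda/mu = 11/42 = 0.2619

0.2619


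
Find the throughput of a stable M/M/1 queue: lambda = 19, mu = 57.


For a stable queue (lambda < mu), throughput = lambda = 19 per hour

19 per hour


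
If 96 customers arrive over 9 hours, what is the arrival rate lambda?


lambda = total arrivals / time = 96 / 9 = 10.67 per hour

10.67 per hour


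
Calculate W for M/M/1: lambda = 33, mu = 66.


W = 1/(mu - lambda) = 1/(66 - 33) = 0.0303 hours

0.0303 hours


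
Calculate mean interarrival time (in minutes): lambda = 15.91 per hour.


Mean interarrival time = 60/lambda = 60/15.91 = 3.77 minutes

3.77 minutes


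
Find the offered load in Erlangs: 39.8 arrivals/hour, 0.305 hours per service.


Offered load a = lambda * E[S] = 39.8 * 0.305 = 12.14 Erlangs

12.14 Erlangs


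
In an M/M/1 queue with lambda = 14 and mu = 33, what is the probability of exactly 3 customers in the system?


rho = 14/33; P(n) = (1-rho)*rho^n = (1-14/33)*(14/33)^3 = 0.044

0.044


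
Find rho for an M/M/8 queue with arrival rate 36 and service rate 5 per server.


rho = lambda/(c*mu) = 36/(8*5) = 0.9

0.9


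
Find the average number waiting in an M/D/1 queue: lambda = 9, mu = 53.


M/D/1: Lq = rho^2 / (2*(1-rho)) where rho = 9/53; Lq = 0.02

0.02


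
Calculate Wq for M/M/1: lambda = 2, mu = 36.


rho = 2/36; Wq = rho/(mu - lambda) = 0.0016 hours

0.0016 hours


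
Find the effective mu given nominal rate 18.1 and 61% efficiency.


Effective rate = mu * efficiency = 18.1 * 0.61 = 11.04 per hour

11.04 per hour


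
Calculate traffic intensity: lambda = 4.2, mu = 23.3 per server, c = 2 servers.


rho = lambda / (c * mu) = 4.2 / (2 * 23.3) = 0.0901

0.0901


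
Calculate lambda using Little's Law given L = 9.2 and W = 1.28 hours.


lambda = L / W = 9.2 / 1.28 = 7.19 per hour

7.19 per hour


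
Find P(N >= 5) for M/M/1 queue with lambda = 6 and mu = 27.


P(N >= 5) = rho^5 = (6/27)^5 = 0.0005

0.0005


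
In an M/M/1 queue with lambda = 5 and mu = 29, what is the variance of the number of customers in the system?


rho = 5/29; Var(N) = rho/(1-rho)^2 = 0.25

0.25


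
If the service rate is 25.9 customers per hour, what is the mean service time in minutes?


Mean service time = 60/mu = 60/25.9 = 2.32 minutes

2.32 minutes


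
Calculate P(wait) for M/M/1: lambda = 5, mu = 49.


P(wait) = rho = lambda/mu = 5/49 = 0.102

0.102


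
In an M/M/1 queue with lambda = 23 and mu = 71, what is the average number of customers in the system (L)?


rho = 23/71; L = rho/(1-rho) = 0.48

0.48


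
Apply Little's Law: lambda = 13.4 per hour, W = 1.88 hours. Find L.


L = lambda * W = 13.4 * 1.88 = 25.19

25.19


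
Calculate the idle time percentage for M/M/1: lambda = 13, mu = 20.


Idle fraction = (1 - rho) * 100 = (1 - 13/20) * 100 = 35.0%

35.0%


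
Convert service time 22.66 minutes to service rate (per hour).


mu = 60 / avg_service_time = 60 / 22.66 = 2.65 per hour

2.65 per hour


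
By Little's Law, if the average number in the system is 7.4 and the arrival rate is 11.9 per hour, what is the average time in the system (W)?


W = L / lambda = 7.4 / 11.9 = 0.6218 hours

0.6218 hours


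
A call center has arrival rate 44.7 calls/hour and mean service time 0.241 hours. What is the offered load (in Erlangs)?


Offered load a = lambda * E[S] = 44.7 * 0.241 = 10.77 Erlangs

10.77 Erlangs


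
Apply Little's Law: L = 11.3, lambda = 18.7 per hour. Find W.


W = L / lambda = 11.3 / 18.7 = 0.6043 hours

0.6043 hours


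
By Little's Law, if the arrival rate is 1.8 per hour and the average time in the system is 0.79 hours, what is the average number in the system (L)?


L = lambda * W = 1.8 * 0.79 = 1.42

1.42


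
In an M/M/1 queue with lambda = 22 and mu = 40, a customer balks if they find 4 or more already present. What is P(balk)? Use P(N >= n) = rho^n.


P(N >= 4) = rho^4 = (22/40)^4 = 0.0915

0.0915


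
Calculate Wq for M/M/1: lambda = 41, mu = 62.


rho = 41/62; Wq = rho/(mu - lambda) = 0.0315 hours

0.0315 hours


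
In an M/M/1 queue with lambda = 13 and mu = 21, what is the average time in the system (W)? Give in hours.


W = 1/(mu - lambda) = 1/(21 - 13) = 0.125 hours

0.125 hours


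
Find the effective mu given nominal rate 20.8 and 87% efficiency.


Effective rate = mu * efficiency = 20.8 * 0.87 = 18.1 per hour

18.1 per hour


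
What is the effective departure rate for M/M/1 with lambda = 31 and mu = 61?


For a stable queue (lambda < mu), throughput = lambda = 31 per hour

31 per hour


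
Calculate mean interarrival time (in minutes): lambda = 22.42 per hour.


Mean interarrival time = 60/lambda = 60/22.42 = 2.68 minutes

2.68 minutes


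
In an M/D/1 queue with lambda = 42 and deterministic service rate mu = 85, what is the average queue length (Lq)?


M/D/1: Lq = rho^2 / (2*(1-rho)) where rho = 42/85; Lq = 0.24

0.24


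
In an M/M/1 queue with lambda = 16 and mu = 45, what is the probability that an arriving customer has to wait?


P(wait) = rho = lambda/mu = 16/45 = 0.3556

0.3556


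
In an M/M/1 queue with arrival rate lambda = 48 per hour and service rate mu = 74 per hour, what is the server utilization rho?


rho = lambda/mu = 48/74 = 0.6486

0.6486


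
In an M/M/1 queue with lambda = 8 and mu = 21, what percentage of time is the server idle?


Idle fraction = (1 - rho) * 100 = (1 - 8/21) * 100 = 61.9%

61.9%


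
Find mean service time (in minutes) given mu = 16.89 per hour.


Mean service time = 60/mu = 60/16.89 = 3.55 minutes

3.55 minutes


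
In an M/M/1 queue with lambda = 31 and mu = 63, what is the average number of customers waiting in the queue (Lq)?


rho = 31/63; Lq = rho^2/(1-rho) = 0.48

0.48


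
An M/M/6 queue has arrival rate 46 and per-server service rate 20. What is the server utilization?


rho = lambda/(c*mu) = 46/(6*20) = 0.3833

0.3833


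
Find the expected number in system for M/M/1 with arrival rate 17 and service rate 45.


rho = 17/45; L = rho/(1-rho) = 0.61

0.61


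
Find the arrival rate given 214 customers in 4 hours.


lambda = total arrivals / time = 214 / 4 = 53.5 per hour

53.5 per hour


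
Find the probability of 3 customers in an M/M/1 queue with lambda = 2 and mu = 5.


rho = 2/5; P(n) = (1-rho)*rho^n = (1-2/5)*(2/5)^3 = 0.0384

0.0384


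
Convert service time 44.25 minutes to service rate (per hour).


mu = 60 / avg_service_time = 60 / 44.25 = 1.36 per hour

1.36 per hour


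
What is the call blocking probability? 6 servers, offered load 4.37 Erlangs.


B(N,A) = (A^N/N!) / sum(A^k/k!, k=0..N) with N=6, A=4.37 = 0.1444

0.1444


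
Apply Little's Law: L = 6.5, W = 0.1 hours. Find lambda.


lambda = L / W = 6.5 / 0.1 = 65.0 per hour

65.0 per hour


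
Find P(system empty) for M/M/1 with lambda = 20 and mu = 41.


P0 = 1 - rho = 1 - 20/41 = 0.5122

0.5122


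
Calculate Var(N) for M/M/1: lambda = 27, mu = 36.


rho = 27/36; Var(N) = rho/(1-rho)^2 = 12.0

12.0


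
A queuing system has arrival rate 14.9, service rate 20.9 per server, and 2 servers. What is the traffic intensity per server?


rho = lambda / (c * mu) = 14.9 / (2 * 20.9) = 0.3565

0.3565


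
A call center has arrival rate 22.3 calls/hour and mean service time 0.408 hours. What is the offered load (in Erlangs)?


Offered load a = lambda * E[S] = 22.3 * 0.408 = 9.1 Erlangs

9.1 Erlangs


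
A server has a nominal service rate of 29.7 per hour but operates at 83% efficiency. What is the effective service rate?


Effective rate = mu * efficiency = 29.7 * 0.83 = 24.65 per hour

24.65 per hour


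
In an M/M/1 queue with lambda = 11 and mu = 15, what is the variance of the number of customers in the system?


rho = 11/15; Var(N) = rho/(1-rho)^2 = 10.31

10.31


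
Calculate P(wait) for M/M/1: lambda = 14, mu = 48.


P(wait) = rho = lambda/mu = 14/48 = 0.2917

0.2917


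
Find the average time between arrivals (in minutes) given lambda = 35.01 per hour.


Mean interarrival time = 60/lambda = 60/35.01 = 1.71 minutes

1.71 minutes


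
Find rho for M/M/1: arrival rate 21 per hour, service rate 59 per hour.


rho = lambda/mu = 21/59 = 0.3559

0.3559


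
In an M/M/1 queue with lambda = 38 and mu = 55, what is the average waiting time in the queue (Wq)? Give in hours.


rho = 38/55; Wq = rho/(mu - lambda) = 0.0406 hours

0.0406 hours


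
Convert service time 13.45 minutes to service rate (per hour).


mu = 60 / avg_service_time = 60 / 13.45 = 4.46 per hour

4.46 per hour


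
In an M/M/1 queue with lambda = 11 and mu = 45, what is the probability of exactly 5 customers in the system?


rho = 11/45; P(n) = (1-rho)*rho^n = (1-11/45)*(11/45)^5 = 0.0007

0.0007


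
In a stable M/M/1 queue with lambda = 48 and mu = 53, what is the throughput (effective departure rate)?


For a stable queue (lambda < mu), throughput = lambda = 48 per hour

48 per hour


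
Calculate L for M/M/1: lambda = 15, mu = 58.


rho = 15/58; L = rho/(1-rho) = 0.35

0.35


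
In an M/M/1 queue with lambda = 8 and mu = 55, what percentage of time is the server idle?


Idle fraction = (1 - rho) * 100 = (1 - 8/55) * 100 = 85.5%

85.5%


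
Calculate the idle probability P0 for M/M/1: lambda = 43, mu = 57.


P0 = 1 - rho = 1 - 43/57 = 0.2456

0.2456


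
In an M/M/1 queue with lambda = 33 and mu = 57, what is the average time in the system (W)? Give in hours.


W = 1/(mu - lambda) = 1/(57 - 33) = 0.0417 hours

0.0417 hours


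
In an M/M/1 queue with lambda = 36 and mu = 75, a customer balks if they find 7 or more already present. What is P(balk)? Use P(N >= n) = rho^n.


P(N >= 7) = rho^7 = (36/75)^7 = 0.0059

0.0059


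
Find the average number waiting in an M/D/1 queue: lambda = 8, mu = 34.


M/D/1: Lq = rho^2 / (2*(1-rho)) where rho = 8/34; Lq = 0.04

0.04


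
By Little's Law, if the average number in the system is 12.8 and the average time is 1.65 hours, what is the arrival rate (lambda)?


lambda = L / W = 12.8 / 1.65 = 7.76 per hour

7.76 per hour


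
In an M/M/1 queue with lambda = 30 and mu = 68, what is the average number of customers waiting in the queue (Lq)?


rho = 30/68; Lq = rho^2/(1-rho) = 0.35

0.35


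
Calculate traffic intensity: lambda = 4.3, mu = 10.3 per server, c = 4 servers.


rho = lambda / (c * mu) = 4.3 / (4 * 10.3) = 0.1044

0.1044


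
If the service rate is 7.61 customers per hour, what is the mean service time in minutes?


Mean service time = 60/mu = 60/7.61 = 7.88 minutes

7.88 minutes


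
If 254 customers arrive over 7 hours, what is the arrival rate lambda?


lambda = total arrivals / time = 254 / 7 = 36.29 per hour

36.29 per hour


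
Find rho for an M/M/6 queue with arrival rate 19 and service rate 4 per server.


rho = lambda/(c*mu) = 19/(6*4) = 0.7917

0.7917


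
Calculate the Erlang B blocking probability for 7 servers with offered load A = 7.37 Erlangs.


B(N,A) = (A^N/N!) / sum(A^k/k!, k=0..N) with N=7, A=7.37 = 0.2714

0.2714


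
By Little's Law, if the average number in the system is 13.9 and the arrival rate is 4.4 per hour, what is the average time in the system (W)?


W = L / lambda = 13.9 / 4.4 = 3.1591 hours

3.1591 hours


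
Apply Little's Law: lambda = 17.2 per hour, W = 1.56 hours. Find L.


L = lambda * W = 17.2 * 1.56 = 26.83

26.83


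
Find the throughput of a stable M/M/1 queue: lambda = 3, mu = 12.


For a stable queue (lambda < mu), throughput = lambda = 3 per hour

3 per hour


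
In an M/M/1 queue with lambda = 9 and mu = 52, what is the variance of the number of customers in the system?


rho = 9/52; Var(N) = rho/(1-rho)^2 = 0.25

0.25


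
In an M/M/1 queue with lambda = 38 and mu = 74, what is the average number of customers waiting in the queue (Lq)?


rho = 38/74; Lq = rho^2/(1-rho) = 0.54

0.54


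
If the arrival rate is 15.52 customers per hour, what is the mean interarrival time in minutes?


Mean interarrival time = 60/lambda = 60/15.52 = 3.87 minutes

3.87 minutes


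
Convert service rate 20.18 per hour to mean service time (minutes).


Mean service time = 60/mu = 60/20.18 = 2.97 minutes

2.97 minutes


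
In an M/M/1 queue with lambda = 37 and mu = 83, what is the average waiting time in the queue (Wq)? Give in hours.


rho = 37/83; Wq = rho/(mu - lambda) = 0.0097 hours

0.0097 hours


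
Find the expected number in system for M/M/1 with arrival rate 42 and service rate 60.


rho = 42/60; L = rho/(1-rho) = 2.33

2.33


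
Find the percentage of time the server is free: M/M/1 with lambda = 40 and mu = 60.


Idle fraction = (1 - rho) * 100 = (1 - 40/60) * 100 = 33.3%

33.3%


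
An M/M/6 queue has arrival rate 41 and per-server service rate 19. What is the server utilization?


rho = lambda/(c*mu) = 41/(6*19) = 0.3596

0.3596


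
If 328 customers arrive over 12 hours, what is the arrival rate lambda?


lambda = total arrivals / time = 328 / 12 = 27.33 per hour

27.33 per hour


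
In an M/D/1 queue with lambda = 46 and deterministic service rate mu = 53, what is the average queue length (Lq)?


M/D/1: Lq = rho^2 / (2*(1-rho)) where rho = 46/53; Lq = 2.85

2.85


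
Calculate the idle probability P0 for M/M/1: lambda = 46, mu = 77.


P0 = 1 - rho = 1 - 46/77 = 0.4026

0.4026


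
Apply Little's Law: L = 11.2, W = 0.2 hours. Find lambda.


lambda = L / W = 11.2 / 0.2 = 56.0 per hour

56.0 per hour


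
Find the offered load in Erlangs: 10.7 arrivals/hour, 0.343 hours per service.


Offered load a = lambda * E[S] = 10.7 * 0.343 = 3.67 Erlangs

3.67 Erlangs


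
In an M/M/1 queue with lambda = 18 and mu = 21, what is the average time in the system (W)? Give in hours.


W = 1/(mu - lambda) = 1/(21 - 18) = 0.3333 hours

0.3333 hours


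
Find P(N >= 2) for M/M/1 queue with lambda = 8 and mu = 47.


P(N >= 2) = rho^2 = (8/47)^2 = 0.029

0.029


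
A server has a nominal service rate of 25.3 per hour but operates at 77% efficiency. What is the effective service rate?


Effective rate = mu * efficiency = 25.3 * 0.77 = 19.48 per hour

19.48 per hour


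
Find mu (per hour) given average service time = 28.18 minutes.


mu = 60 / avg_service_time = 60 / 28.18 = 2.13 per hour

2.13 per hour


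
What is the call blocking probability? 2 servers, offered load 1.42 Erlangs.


B(N,A) = (A^N/N!) / sum(A^k/k!, k=0..N) with N=2, A=1.42 = 0.2941

0.2941


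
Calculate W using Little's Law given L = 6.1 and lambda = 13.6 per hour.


W = L / lambda = 6.1 / 13.6 = 0.4485 hours

0.4485 hours


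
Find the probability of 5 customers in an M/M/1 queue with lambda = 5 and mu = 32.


rho = 5/32; P(n) = (1-rho)*rho^n = (1-5/32)*(5/32)^5 = 0.0001

0.0001


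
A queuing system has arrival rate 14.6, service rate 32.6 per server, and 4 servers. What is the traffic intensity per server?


rho = lambda / (c * mu) = 14.6 / (4 * 32.6) = 0.112

0.112


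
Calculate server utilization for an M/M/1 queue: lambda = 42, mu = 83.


rho = lambda/mu = 42/83 = 0.506

0.506


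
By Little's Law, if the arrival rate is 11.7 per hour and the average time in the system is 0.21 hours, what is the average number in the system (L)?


L = lambda * W = 11.7 * 0.21 = 2.46

2.46


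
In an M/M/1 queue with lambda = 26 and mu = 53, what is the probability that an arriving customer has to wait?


P(wait) = rho = lambda/mu = 26/53 = 0.4906

0.4906


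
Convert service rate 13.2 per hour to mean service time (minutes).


Mean service time = 60/mu = 60/13.2 = 4.55 minutes

4.55 minutes


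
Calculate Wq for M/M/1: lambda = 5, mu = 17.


rho = 5/17; Wq = rho/(mu - lambda) = 0.0245 hours

0.0245 hours


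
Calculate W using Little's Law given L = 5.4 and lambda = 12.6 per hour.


W = L / lambda = 5.4 / 12.6 = 0.4286 hours

0.4286 hours


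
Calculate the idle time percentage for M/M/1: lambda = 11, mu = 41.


Idle fraction = (1 - rho) * 100 = (1 - 11/41) * 100 = 73.2%

73.2%


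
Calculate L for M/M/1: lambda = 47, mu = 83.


rho = 47/83; L = rho/(1-rho) = 1.31

1.31


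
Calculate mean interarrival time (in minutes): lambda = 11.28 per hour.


Mean interarrival time = 60/lambda = 60/11.28 = 5.32 minutes

5.32 minutes


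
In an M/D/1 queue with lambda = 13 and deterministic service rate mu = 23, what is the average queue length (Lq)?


M/D/1: Lq = rho^2 / (2*(1-rho)) where rho = 13/23; Lq = 0.37

0.37


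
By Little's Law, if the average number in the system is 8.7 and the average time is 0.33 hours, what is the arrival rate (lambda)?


lambda = L / W = 8.7 / 0.33 = 26.36 per hour

26.36 per hour


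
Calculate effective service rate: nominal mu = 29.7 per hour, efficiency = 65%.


Effective rate = mu * efficiency = 29.7 * 0.65 = 19.31 per hour

19.31 per hour


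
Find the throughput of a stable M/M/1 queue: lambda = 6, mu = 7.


For a stable queue (lambda < mu), throughput = lambda = 6 per hour

6 per hour


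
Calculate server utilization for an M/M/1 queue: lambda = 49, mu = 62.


rho = lambda/mu = 49/62 = 0.7903

0.7903


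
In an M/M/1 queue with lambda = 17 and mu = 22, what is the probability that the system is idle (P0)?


P0 = 1 - rho = 1 - 17/22 = 0.2273

0.2273


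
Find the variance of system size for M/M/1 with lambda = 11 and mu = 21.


rho = 11/21; Var(N) = rho/(1-rho)^2 = 2.31

2.31


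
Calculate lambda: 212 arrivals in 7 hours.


lambda = total arrivals / time = 212 / 7 = 30.29 per hour

30.29 per hour


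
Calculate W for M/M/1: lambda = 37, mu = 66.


W = 1/(mu - lambda) = 1/(66 - 37) = 0.0345 hours

0.0345 hours


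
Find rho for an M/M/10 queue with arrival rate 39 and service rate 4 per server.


rho = lambda/(c*mu) = 39/(10*4) = 0.975

0.975


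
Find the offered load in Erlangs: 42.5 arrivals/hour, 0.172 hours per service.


Offered load a = lambda * E[S] = 42.5 * 0.172 = 7.31 Erlangs

7.31 Erlangs


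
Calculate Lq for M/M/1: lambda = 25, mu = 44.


rho = 25/44; Lq = rho^2/(1-rho) = 0.75

0.75


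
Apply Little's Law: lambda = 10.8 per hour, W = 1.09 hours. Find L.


L = lambda * W = 10.8 * 1.09 = 11.77

11.77


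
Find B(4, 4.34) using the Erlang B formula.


B(N,A) = (A^N/N!) / sum(A^k/k!, k=0..N) with N=4, A=4.34 = 0.3425

0.3425


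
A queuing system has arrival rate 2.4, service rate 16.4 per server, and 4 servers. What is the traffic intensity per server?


rho = lambda / (c * mu) = 2.4 / (4 * 16.4) = 0.0366

0.0366


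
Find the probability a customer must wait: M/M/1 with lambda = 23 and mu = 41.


P(wait) = rho = lambda/mu = 23/41 = 0.561

0.561


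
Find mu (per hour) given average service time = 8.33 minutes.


mu = 60 / avg_service_time = 60 / 8.33 = 7.2 per hour

7.2 per hour


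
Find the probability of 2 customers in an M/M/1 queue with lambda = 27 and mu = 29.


rho = 27/29; P(n) = (1-rho)*rho^n = (1-27/29)*(27/29)^2 = 0.0598

0.0598
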